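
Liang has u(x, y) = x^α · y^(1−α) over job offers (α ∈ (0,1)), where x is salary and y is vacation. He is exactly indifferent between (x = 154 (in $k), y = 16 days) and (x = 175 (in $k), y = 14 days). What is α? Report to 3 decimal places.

Indifference: 154^α · 16^(1−α) = 175^α · 14^(1−α).
Rearrange to (154/175)^α = (14/16)^(1−α) and take logs: α·-0.127833 = (1−α)·-0.133531.
With A = -0.127833 and B = -0.133531: α·A = (1−α)·B, so α = B/(A+B) = -0.133531/-0.261364 ≈ 0.511.

α ≈ 0.511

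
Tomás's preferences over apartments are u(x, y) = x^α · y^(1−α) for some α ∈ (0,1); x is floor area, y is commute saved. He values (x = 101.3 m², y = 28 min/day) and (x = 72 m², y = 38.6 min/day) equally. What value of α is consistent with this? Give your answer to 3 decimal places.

Indifference: 101.3^α · 28^(1−α) = 72^α · 38.6^(1−α).
(101.3/72)^α = (38.6/28)^(1−α); take logs: α·ln(101.3/72) = (1−α)·ln(38.6/28), i.e. α·0.341420 = (1−α)·0.321048.
With A = 0.341420 and B = 0.321048: α·A = (1−α)·B, so α = B/(A+B) = 0.321048/0.662468 ≈ 0.485.

α ≈ 0.485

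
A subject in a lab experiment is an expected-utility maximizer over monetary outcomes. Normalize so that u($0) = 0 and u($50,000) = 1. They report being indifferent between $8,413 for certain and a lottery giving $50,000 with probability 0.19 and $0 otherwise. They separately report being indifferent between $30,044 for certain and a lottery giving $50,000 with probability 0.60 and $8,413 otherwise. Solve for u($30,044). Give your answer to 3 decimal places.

0.676

The first gamble pins u($8,413): it must equal 0.19·1 + 0.81·0 = 0.19.
The second indifference gives u($30,044) = 0.60·u($50,000) + 0.40·u($8,413) = 0.60·1.00 + 0.40·0.19 = 0.6760.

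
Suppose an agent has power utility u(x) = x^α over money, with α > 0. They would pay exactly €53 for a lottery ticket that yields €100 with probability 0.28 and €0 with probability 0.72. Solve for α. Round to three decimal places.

The lottery's expected utility is 0.28·u(100) + 0.72·u(0) = 0.28·100^α (since u(0) = 0 for α > 0).
Equating: 53^α = 0.28·100^α, i.e. 0.5300^α = 0.28.
Take logs: α = ln 0.28 / ln(53/100) ≈ 2.00505.

α ≈ 2.005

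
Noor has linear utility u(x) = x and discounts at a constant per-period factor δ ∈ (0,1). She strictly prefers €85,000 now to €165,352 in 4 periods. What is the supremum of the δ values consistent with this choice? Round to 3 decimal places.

δ < 0.847

Under u(x) = x this choice says 85000 > δ^4·165352.
Dividing by 165352: δ^4 < 0.51405. Both sides are positive, so the 4th root keeps the direction.
δ < 0.51405^(1/4) = 0.847.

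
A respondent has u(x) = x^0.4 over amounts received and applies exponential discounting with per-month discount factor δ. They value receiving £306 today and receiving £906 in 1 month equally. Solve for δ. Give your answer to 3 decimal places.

Indifference means u(306) = δ · u(906), so δ = u(306)/u(906).
With u(x) = x^0.4: δ = 306^0.4/906^0.4 = (306/906)^0.4 = 0.64779.

δ ≈ 0.648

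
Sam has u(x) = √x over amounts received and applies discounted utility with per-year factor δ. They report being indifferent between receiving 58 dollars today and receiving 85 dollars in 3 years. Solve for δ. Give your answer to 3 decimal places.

Indifference means u(58) = δ^3 · u(85), so δ^3 = u(58)/u(85).
Since u(x) = √x, δ^3 = √(58/85) = 0.82605.
Hence δ = (0.82605)^(1/3) = 0.93829.

δ ≈ 0.938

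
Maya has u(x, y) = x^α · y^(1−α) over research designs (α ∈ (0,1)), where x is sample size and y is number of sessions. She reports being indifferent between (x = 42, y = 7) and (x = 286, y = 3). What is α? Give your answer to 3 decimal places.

Set the two utilities equal: 42^α·7^(1−α) = 286^α·3^(1−α).
Rearrange to (42/286)^α = (3/7)^(1−α) and take logs: α·-1.918322 = (1−α)·-0.847298.
Thus α·(-2.765620) = -0.847298, so α = -0.847298/-2.765620 ≈ 0.306.

α ≈ 0.306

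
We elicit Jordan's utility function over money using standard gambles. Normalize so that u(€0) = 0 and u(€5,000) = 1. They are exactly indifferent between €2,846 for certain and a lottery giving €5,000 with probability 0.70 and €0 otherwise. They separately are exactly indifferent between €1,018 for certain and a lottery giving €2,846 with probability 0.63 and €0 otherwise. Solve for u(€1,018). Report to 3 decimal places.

From the first indifference, u(€2,846) = 0.70·u(€5,000) + 0.30·u(€0) = 0.70·1 + 0.30·0 = 0.70.
The second indifference gives u(€1,018) = 0.63·u(€2,846) + 0.37·u(€0) = 0.63·0.70 + 0.37·0.00 = 0.4410.

0.441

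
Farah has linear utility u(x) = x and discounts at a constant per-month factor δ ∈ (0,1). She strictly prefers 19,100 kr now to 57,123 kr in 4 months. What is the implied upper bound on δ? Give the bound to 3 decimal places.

Under u(x) = x this choice says 19100 > δ^4·57123.
Dividing by 57123: δ^4 < 0.33437. Both sides are positive, so the 4th root keeps the direction.
δ < 0.33437^(1/4) = 0.760.

δ < 0.760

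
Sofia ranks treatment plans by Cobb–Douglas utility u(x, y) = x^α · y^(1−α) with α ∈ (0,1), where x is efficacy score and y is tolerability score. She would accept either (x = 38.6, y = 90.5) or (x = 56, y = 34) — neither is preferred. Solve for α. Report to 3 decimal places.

The Cobb–Douglas utilities coincide, so 38.6^α·90.5^(1−α) = 56^α·34^(1−α).
(38.6/56)^α = (34/90.5)^(1−α); take logs: α·ln(38.6/56) = (1−α)·ln(34/90.5), i.e. α·-0.372099 = (1−α)·-0.978989.
Thus α·(-1.351088) = -0.978989, so α = -0.978989/-1.351088 ≈ 0.725.

α ≈ 0.725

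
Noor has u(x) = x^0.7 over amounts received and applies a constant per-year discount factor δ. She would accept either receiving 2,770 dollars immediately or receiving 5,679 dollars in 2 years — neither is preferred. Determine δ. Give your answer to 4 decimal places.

δ ≈ 0.7778

Equating discounted utilities: u(2770) = δ^2·u(5679) ⇒ δ^2 = u(2770)/u(5679).
With u(x) = x^0.7: δ^2 = 2770^0.7/5679^0.7 = (2770/5679)^0.7 = 0.60499.
Taking the square root: δ = 0.60499^(1/2) ≈ 0.7778.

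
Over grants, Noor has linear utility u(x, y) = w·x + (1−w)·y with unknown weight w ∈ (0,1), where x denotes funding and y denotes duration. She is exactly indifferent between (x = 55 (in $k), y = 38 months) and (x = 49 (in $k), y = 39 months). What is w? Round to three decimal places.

w = 0.143

Equating utilities: w·55 + (1−w)·38 = w·49 + (1−w)·39.
w·(55−49) = (1−w)·(39−38), i.e. w·6 = (1−w)·1.
So w/(1−w) = 1/6 = 0.1667, giving w = 1/(6+1) = 0.143.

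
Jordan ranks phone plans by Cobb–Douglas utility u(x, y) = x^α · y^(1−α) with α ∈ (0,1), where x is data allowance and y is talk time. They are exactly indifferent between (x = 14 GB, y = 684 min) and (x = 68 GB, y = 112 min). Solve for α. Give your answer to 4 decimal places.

The Cobb–Douglas utilities coincide, so 14^α·684^(1−α) = 68^α·112^(1−α).
(14/68)^α = (112/684)^(1−α); take logs: α·ln(14/68) = (1−α)·ln(112/684), i.e. α·-1.5804504 = (1−α)·-1.8094590.
With A = -1.5804504 and B = -1.8094590: α·A = (1−α)·B, so α = B/(A+B) = -1.8094590/-3.3899094 ≈ 0.5338.

α ≈ 0.5338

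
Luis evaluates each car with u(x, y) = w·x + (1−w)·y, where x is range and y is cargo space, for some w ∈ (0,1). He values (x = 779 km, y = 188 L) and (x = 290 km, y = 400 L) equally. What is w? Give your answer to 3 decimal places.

Indifference: w·779 + (1−w)·188 = w·290 + (1−w)·400.
w·(779−290) = (1−w)·(400−188), i.e. w·489 = (1−w)·212.
The marginal rate of substitution is 212/489, so w = 212/(489+212) = 0.302.

w = 0.302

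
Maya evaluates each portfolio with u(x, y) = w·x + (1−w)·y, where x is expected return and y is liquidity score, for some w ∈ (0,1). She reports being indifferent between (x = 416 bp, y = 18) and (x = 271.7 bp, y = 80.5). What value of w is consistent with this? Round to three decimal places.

Indifference: w·416 + (1−w)·18 = w·271.7 + (1−w)·80.5.
Rearranging, 144.3·w − 62.5·(1−w) = 0.
So w/(1−w) = 62.5/144.3 = 0.4331, giving w = 62.5/(144.3+62.5) = 0.302.

w = 0.302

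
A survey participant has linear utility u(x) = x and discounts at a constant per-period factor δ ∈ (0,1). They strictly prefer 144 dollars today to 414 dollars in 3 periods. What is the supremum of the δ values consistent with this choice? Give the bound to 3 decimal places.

Comparing present values: 144 > δ^3·414.
Dividing by 414: δ^3 < 0.34783. Both sides are positive, so the cube root keeps the direction.
δ < 0.34783^(1/3) = 0.703.

δ < 0.703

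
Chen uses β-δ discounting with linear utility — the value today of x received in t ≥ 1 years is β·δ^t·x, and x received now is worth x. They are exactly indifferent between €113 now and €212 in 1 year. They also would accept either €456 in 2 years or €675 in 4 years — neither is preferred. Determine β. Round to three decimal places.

The second indifference involves only future payoffs, so β cancels: β·δ^2·456 = β·δ^4·675, giving δ^2 = 456/675 = 0.67556, so δ = 0.82192.
Now use the now-vs-future pair: 113 = β·δ·212 gives β = 113/(0.82192·212) ≈ 0.649.

β ≈ 0.649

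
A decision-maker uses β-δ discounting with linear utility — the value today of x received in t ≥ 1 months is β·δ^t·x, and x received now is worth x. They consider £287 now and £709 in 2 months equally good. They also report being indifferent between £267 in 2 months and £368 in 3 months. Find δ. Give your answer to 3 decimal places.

δ ≈ 0.726

Both payoffs in the second observation are in the future, so β drops out: δ^2·267 = δ^3·368 ⇒ δ = 267/368 = 0.72554.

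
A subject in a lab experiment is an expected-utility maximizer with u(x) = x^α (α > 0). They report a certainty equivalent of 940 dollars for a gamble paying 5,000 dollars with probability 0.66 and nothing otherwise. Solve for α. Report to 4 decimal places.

The lottery's expected utility is 0.66·u(5000) + 0.34·u(0) = 0.66·5000^α (since u(0) = 0 for α > 0).
Indifference: 940^α = 0.66·5000^α, so (940/5000)^α = 0.66.
Taking logs: α·ln(940/5000) = ln(0.66), so α = -0.4155154 / -1.6713133 ≈ 0.2486.

α ≈ 0.2486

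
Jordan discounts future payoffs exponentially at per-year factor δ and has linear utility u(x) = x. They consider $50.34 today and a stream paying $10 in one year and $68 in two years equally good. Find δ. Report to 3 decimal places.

Equating present values: 50.34 = 10δ + 68δ².
That is, 68δ² + 10δ − 50.34 = 0, a quadratic in δ.
δ = (−10 + √(10² + 4·68·50.34)) / (2·68) = (−10 + √13792.48) / 136 ≈ 0.790.

δ ≈ 0.790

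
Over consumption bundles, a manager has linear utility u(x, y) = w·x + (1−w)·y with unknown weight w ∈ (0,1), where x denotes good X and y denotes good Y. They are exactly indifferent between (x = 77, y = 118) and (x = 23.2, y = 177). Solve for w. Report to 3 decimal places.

Indifference: w·77 + (1−w)·118 = w·23.2 + (1−w)·177.
Collecting terms: w·53.8 = (1−w)·59.
The marginal rate of substitution is 59/53.8, so w = 59/(53.8+59) = 0.523.

w = 0.523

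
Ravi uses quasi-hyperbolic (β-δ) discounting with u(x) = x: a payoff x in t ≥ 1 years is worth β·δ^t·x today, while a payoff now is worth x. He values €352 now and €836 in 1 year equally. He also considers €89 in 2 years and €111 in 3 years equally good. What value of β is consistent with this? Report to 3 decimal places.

β ≈ 0.525

Both payoffs in the second observation are in the future, so β drops out: δ^2·89 = δ^3·111 ⇒ δ = 89/111 = 0.80180.
The first indifference: 352 = β·δ·836, so β = 352/(δ·836) = 352/(0.80180·836) ≈ 0.525.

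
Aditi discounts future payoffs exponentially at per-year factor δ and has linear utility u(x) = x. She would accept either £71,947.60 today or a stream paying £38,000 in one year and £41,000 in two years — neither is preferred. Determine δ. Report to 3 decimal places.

Present value of the stream is 38000·δ + 41000·δ². Indifference gives 38000δ + 41000δ² = 71947.60.
So 41000δ² + 38000δ − 71947.60 = 0.
δ = (−38000 + √(38000² + 4·41000·71947.60)) / (2·41000) = (−38000 + √13243406400.00) / 82000 ≈ 0.940.

δ ≈ 0.940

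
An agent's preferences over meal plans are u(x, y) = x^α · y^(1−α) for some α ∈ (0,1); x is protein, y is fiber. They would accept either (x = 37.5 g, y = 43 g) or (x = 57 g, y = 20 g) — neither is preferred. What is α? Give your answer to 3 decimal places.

Indifference: 37.5^α · 43^(1−α) = 57^α · 20^(1−α).
(37.5/57)^α = (20/43)^(1−α); take logs: α·ln(37.5/57) = (1−α)·ln(20/43), i.e. α·-0.418710 = (1−α)·-0.765468.
With A = -0.418710 and B = -0.765468: α·A = (1−α)·B, so α = B/(A+B) = -0.765468/-1.184178 ≈ 0.646.

α ≈ 0.646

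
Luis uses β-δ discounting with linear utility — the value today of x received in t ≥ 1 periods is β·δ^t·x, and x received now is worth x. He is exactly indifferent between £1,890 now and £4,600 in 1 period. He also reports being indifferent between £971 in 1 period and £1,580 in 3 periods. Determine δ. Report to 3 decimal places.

Both payoffs in the second observation are in the future, so β drops out: δ^1·971 = δ^3·1580 ⇒ δ^2 = 971/1580 = 0.61456, so δ = 0.78394.

δ ≈ 0.784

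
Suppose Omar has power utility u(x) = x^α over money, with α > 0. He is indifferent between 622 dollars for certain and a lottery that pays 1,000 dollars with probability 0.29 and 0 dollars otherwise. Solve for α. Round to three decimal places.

α ≈ 2.607

Since u(0) = 0, the lottery's EU is 0.29·1000^α.
Setting u(622) equal to that: 622^α = 0.29·1000^α ⇒ (622/1000)^α = 0.29.
α = ln(0.29) / ln(622/1000) = -1.237874/-0.474815 ≈ 2.607.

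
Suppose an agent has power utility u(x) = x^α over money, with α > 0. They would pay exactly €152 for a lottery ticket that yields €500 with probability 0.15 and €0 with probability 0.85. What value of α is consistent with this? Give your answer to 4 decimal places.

The lottery's expected utility is 0.15·u(500) + 0.85·u(0) = 0.15·500^α (since u(0) = 0 for α > 0).
Setting u(152) equal to that: 152^α = 0.15·500^α ⇒ (152/500)^α = 0.15.
Taking logs: α·ln(152/500) = ln(0.15), so α = -1.8971200 / -1.1907276 ≈ 1.5932.

α ≈ 1.5932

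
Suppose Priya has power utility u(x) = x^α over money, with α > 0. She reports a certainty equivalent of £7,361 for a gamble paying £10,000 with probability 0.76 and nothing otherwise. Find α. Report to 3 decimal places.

α ≈ 0.896

The lottery's expected utility is 0.76·u(10000) + 0.24·u(0) = 0.76·10000^α (since u(0) = 0 for α > 0).
Setting u(7361) equal to that: 7361^α = 0.76·10000^α ⇒ (7361/10000)^α = 0.76.
α = ln(0.76) / ln(7361/10000) = -0.274437/-0.306389 ≈ 0.896.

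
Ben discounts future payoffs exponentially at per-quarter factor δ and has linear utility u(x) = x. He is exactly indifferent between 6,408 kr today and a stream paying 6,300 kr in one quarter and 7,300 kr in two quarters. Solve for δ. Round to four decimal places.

δ ≈ 0.6000

Present value of the stream is 6300·δ + 7300·δ². Indifference gives 6300δ + 7300δ² = 6408.
That is, 7300δ² + 6300δ − 6408 = 0, a quadratic in δ.
The positive root is δ = [−6300 + √(6300² + 4·7300·6408)] / (2·7300) = (−6300 + 15060.000)/14600 ≈ 0.6000.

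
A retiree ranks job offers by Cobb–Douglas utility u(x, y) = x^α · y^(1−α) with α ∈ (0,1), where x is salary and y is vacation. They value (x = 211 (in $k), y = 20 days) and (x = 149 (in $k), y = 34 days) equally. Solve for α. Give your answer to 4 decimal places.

α ≈ 0.6040

Indifference: 211^α · 20^(1−α) = 149^α · 34^(1−α).
Rearrange to (211/149)^α = (34/20)^(1−α) and take logs: α·0.3479118 = (1−α)·0.5306283.
With A = 0.3479118 and B = 0.5306283: α·A = (1−α)·B, so α = B/(A+B) = 0.5306283/0.8785401 ≈ 0.6040.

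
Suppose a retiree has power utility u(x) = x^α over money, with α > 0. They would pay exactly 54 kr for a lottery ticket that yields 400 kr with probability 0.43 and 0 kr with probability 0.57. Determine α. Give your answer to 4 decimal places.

α ≈ 0.4215

Since u(0) = 0, the lottery's EU is 0.43·400^α.
Equating: 54^α = 0.43·400^α, i.e. 0.1350^α = 0.43.
Taking logs: α·ln(54/400) = ln(0.43), so α = -0.8439701 / -2.0024805 ≈ 0.4215.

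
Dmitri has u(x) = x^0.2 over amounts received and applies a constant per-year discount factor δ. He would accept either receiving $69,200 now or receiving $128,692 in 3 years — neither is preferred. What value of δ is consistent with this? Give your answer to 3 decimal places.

δ ≈ 0.959

The payoff in 3 years is discounted by δ^3, so u(69200) = δ^3·u(128692) and δ^3 = u(69200)/u(128692).
With u(x) = x^0.2: δ^3 = 69200^0.2/128692^0.2 = (69200/128692)^0.2 = 0.88331.
Taking the cube root: δ = 0.88331^(1/3) ≈ 0.959.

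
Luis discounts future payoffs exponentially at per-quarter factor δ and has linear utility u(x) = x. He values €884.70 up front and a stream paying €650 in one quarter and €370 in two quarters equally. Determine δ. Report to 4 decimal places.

δ ≈ 0.9000

Present value of the stream is 650·δ + 370·δ². Indifference gives 650δ + 370δ² = 884.70.
Rearranged: 370δ² + 650δ − 884.70 = 0.
By the quadratic formula (taking the positive root), δ = (−650 + √1731856.00) / 740 ≈ 0.9000.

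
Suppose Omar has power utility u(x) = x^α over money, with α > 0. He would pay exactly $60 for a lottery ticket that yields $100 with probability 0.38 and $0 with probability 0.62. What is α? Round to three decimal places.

α ≈ 1.894

The lottery's expected utility is 0.38·u(100) + 0.62·u(0) = 0.38·100^α (since u(0) = 0 for α > 0).
Setting u(60) equal to that: 60^α = 0.38·100^α ⇒ (60/100)^α = 0.38.
Taking logs: α·ln(60/100) = ln(0.38), so α = -0.967584 / -0.510826 ≈ 1.894.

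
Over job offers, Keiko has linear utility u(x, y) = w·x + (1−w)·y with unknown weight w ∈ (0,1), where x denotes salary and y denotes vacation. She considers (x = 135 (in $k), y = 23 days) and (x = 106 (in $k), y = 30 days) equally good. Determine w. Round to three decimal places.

w = 0.194

u(135,23) = u(106,30) means w·135 + (1−w)·23 = w·106 + (1−w)·30.
Collecting terms: w·29 = (1−w)·7.
Hence w = 7/(29+7) = 7/36 = 0.194.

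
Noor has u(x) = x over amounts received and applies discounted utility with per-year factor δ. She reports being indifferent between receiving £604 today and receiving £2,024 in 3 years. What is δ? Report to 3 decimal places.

δ ≈ 0.668

Indifference means u(604) = δ^3 · u(2024), so δ^3 = u(604)/u(2024).
With u(x) = x: δ^3 = 604/2024 = 0.29842.
Hence δ = (0.29842)^(1/3) = 0.66825.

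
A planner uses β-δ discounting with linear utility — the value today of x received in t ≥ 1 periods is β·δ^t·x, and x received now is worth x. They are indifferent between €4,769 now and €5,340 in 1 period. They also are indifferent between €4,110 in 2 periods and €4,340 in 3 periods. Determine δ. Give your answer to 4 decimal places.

δ ≈ 0.9470

Both payoffs in the second observation are in the future, so β drops out: δ^2·4110 = δ^3·4340 ⇒ δ = 4110/4340 = 0.94700.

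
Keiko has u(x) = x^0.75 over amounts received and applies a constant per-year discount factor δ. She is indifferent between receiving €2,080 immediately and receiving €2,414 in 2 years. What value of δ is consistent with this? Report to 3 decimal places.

δ ≈ 0.946

Indifference means u(2080) = δ^2 · u(2414), so δ^2 = u(2080)/u(2414).
Since u(x) = x^0.75, δ^2 = (2080/2414)^0.75 = 0.86164^0.75 = 0.89432.
Hence δ = (0.89432)^(1/2) = 0.94569.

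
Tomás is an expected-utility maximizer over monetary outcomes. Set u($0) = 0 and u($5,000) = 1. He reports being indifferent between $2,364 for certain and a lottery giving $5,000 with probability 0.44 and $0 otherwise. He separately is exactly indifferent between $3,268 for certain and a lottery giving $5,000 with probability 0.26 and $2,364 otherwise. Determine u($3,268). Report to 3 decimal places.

From the first indifference, u($2,364) = 0.44·u($5,000) + 0.56·u($0) = 0.44·1 + 0.56·0 = 0.44.
The second indifference gives u($3,268) = 0.26·u($5,000) + 0.74·u($2,364) = 0.26·1.00 + 0.74·0.44 = 0.5856.

0.586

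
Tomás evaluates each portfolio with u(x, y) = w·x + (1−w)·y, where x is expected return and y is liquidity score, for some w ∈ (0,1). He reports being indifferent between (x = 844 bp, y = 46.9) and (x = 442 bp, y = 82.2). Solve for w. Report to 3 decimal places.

w = 0.081

u(844,46.9) = u(442,82.2) means w·844 + (1−w)·46.9 = w·442 + (1−w)·82.2.
Rearranging, 402·w − 35.3·(1−w) = 0.
Hence w = 35.3/(402+35.3) = 35.3/437.3 = 0.081.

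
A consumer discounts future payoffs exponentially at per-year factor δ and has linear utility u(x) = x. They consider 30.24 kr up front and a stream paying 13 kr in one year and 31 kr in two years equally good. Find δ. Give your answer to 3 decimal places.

δ ≈ 0.800

Equating present values: 30.24 = 13δ + 31δ².
Rearranged: 31δ² + 13δ − 30.24 = 0.
The positive root is δ = [−13 + √(13² + 4·31·30.24)] / (2·31) = (−13 + 62.600)/62 ≈ 0.800.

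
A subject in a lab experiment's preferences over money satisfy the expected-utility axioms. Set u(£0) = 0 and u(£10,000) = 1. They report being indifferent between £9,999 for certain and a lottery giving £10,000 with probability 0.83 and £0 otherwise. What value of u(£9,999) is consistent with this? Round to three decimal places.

0.830

By the standard-gamble method, u(£9,999) is just the indifference probability on the best outcome: 0.83.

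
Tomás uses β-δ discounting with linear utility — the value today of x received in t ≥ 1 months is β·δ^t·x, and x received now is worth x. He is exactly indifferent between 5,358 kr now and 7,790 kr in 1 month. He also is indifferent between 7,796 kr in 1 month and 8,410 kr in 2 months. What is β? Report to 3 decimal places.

β ≈ 0.742

The second indifference involves only future payoffs, so β cancels: β·δ^1·7796 = β·δ^2·8410, giving δ = 7796/8410 = 0.92699.
Substituting δ into 5358 = β·δ·7790: β = 5358/(7221.265) ≈ 0.742.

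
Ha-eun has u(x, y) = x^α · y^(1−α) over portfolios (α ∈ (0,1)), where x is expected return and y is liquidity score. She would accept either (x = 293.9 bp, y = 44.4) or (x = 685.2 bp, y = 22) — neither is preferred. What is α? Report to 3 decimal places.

Indifference: 293.9^α · 44.4^(1−α) = 685.2^α · 22^(1−α).
(293.9/685.2)^α = (22/44.4)^(1−α); take logs: α·ln(293.9/685.2) = (1−α)·ln(22/44.4), i.e. α·-0.846471 = (1−α)·-0.702197.
With A = -0.846471 and B = -0.702197: α·A = (1−α)·B, so α = B/(A+B) = -0.702197/-1.548668 ≈ 0.453.

α ≈ 0.453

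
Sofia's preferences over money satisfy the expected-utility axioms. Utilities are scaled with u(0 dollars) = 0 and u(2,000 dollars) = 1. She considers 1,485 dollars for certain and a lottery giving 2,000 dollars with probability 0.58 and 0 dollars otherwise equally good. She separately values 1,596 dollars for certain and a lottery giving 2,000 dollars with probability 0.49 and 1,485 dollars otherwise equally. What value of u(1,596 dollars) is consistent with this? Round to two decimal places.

0.79

The first gamble pins u(1,485 dollars): it must equal 0.58·1 + 0.42·0 = 0.58.
Then u(1,596 dollars) = 0.49·u(2,000 dollars) + 0.51·u(1,485 dollars) = 0.49·1.00 + 0.51·0.58 = 0.7858.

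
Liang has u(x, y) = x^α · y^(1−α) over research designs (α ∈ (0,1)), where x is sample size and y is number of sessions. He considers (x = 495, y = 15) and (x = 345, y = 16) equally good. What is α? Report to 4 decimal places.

Indifference: 495^α · 15^(1−α) = 345^α · 16^(1−α).
(495/345)^α = (16/15)^(1−α); take logs: α·ln(495/345) = (1−α)·ln(16/15), i.e. α·0.3610133 = (1−α)·0.0645385.
With A = 0.3610133 and B = 0.0645385: α·A = (1−α)·B, so α = B/(A+B) = 0.0645385/0.4255518 ≈ 0.1517.

α ≈ 0.1517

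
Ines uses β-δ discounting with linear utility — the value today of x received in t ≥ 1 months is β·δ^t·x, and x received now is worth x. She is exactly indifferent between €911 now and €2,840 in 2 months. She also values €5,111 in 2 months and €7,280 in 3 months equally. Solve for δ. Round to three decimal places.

From the later pair, β·δ^2·5111 = β·δ^3·7280; dividing through, δ = 5111/7280 = 0.70206.

δ ≈ 0.702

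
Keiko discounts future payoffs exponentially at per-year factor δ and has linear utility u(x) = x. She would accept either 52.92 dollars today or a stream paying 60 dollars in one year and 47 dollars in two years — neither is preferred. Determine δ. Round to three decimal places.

δ ≈ 0.600

The stream is worth 60δ + 47δ² today, so 60δ + 47δ² = 52.92.
So 47δ² + 60δ − 52.92 = 0.
δ = (−60 + √(60² + 4·47·52.92)) / (2·47) = (−60 + √13548.96) / 94 ≈ 0.600.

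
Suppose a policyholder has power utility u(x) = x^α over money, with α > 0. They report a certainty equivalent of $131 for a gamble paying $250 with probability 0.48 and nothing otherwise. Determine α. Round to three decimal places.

α ≈ 1.136

EU(lottery) = 0.48·250^α + 0.52·0 = 0.48·250^α.
Indifference: 131^α = 0.48·250^α, so (131/250)^α = 0.48.
α = ln(0.48) / ln(131/250) = -0.733969/-0.646264 ≈ 1.136.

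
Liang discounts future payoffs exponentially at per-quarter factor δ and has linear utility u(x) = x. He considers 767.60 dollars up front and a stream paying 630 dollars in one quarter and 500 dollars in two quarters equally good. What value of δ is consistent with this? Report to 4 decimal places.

The stream is worth 630δ + 500δ² today, so 630δ + 500δ² = 767.60.
So 500δ² + 630δ − 767.60 = 0.
δ = (−630 + √(630² + 4·500·767.60)) / (2·500) = (−630 + √1932100.00) / 1000 ≈ 0.7600.

δ ≈ 0.7600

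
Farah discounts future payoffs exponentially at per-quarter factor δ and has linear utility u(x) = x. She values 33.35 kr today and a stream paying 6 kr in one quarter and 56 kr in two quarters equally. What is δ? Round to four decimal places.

δ ≈ 0.7200

Equating present values: 33.35 = 6δ + 56δ².
That is, 56δ² + 6δ − 33.35 = 0, a quadratic in δ.
The positive root is δ = [−6 + √(6² + 4·56·33.35)] / (2·56) = (−6 + 86.639)/112 ≈ 0.7200.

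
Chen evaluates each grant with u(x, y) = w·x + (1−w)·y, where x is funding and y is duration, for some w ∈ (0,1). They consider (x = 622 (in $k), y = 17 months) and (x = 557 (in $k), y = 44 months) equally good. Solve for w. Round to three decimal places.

Indifference: w·622 + (1−w)·17 = w·557 + (1−w)·44.
w·(622−557) = (1−w)·(44−17), i.e. w·65 = (1−w)·27.
Hence w = 27/(65+27) = 27/92 = 0.293.

w = 0.293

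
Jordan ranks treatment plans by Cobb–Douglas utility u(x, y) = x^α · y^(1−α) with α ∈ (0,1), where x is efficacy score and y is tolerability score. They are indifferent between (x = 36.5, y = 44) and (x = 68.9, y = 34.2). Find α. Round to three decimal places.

α ≈ 0.284

Set the two utilities equal: 36.5^α·44^(1−α) = 68.9^α·34.2^(1−α).
Taking logs: α·ln 36.5 + (1−α)·ln 44 = α·ln 68.9 + (1−α)·ln 34.2, i.e. α·-0.635344 = (1−α)·-0.251964.
Thus α·(-0.887308) = -0.251964, so α = -0.251964/-0.887308 ≈ 0.284.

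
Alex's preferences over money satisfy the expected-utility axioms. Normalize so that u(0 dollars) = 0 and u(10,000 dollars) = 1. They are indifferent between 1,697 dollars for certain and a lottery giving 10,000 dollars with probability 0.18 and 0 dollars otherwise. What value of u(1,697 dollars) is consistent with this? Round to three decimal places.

0.180

The indifference gives u(1,697 dollars) = 0.18·u(10,000 dollars) + 0.82·u(0 dollars) = 0.18·1 + 0.82·0 = 0.18.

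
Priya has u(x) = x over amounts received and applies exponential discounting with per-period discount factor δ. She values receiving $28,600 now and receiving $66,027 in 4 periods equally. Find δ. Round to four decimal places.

δ ≈ 0.8113

Equating discounted utilities: u(28600) = δ^4·u(66027) ⇒ δ^4 = u(28600)/u(66027).
With u(x) = x: δ^4 = 28600/66027 = 0.43316.
Taking the 4th root: δ = 0.43316^(1/4) ≈ 0.8113.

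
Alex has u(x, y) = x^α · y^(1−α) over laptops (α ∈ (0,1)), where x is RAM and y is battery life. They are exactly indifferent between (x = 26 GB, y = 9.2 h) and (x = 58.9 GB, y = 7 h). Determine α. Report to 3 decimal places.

α ≈ 0.250

Set the two utilities equal: 26^α·9.2^(1−α) = 58.9^α·7^(1−α).
Rearrange to (26/58.9)^α = (7/9.2)^(1−α) and take logs: α·-0.817745 = (1−α)·-0.273293.
With A = -0.817745 and B = -0.273293: α·A = (1−α)·B, so α = B/(A+B) = -0.273293/-1.091038 ≈ 0.250.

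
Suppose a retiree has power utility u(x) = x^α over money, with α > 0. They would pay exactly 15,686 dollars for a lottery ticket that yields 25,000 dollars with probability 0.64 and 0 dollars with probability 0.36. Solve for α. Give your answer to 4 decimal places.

EU(lottery) = 0.64·25000^α + 0.36·0 = 0.64·25000^α.
Equating: 15686^α = 0.64·25000^α, i.e. 0.6274^α = 0.64.
α = ln(0.64) / ln(15686/25000) = -0.4462871/-0.4661072 ≈ 0.9575.

α ≈ 0.9575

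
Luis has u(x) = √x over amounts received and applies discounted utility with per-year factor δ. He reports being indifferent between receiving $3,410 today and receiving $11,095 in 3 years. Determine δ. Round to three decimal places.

Indifference means u(3410) = δ^3 · u(11095), so δ^3 = u(3410)/u(11095).
Since u(x) = √x, δ^3 = √(3410/11095) = 0.55439.
So δ = 0.55439^(1/3) ≈ 0.821.

δ ≈ 0.821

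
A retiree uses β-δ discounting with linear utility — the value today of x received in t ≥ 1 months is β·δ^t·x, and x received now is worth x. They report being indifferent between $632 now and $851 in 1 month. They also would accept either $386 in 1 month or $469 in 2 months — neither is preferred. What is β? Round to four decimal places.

β ≈ 0.9023

From the later pair, β·δ^1·386 = β·δ^2·469; dividing through, δ = 386/469 = 0.82303.
The first indifference: 632 = β·δ·851, so β = 632/(δ·851) = 632/(0.82303·851) ≈ 0.9023.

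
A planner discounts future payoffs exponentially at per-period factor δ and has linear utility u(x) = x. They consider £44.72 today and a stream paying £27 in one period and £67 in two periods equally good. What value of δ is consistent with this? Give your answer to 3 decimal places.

The stream is worth 27δ + 67δ² today, so 27δ + 67δ² = 44.72.
That is, 67δ² + 27δ − 44.72 = 0, a quadratic in δ.
δ = (−27 + √(27² + 4·67·44.72)) / (2·67) = (−27 + √12713.96) / 134 ≈ 0.640.

δ ≈ 0.640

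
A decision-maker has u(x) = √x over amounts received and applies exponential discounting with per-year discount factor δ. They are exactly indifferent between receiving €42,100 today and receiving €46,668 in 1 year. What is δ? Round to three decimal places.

δ ≈ 0.950

The payoff in 1 year is discounted by δ, so u(42100) = δ·u(46668) and δ = u(42100)/u(46668).
Since u(x) = √x, δ = √(42100/46668) = 0.94980.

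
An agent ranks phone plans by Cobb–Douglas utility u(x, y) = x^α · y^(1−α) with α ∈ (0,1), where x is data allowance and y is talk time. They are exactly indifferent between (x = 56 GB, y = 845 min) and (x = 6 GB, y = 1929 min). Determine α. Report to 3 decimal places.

Indifference: 56^α · 845^(1−α) = 6^α · 1929^(1−α).
(56/6)^α = (1929/845)^(1−α); take logs: α·ln(56/6) = (1−α)·ln(1929/845), i.e. α·2.233592 = (1−α)·0.825420.
With A = 2.233592 and B = 0.825420: α·A = (1−α)·B, so α = B/(A+B) = 0.825420/3.059012 ≈ 0.270.

α ≈ 0.270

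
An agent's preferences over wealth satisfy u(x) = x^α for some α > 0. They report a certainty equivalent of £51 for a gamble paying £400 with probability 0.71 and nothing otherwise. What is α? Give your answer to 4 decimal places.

EU(lottery) = 0.71·400^α + 0.29·0 = 0.71·400^α.
Equating: 51^α = 0.71·400^α, i.e. 0.1275^α = 0.71.
Take logs: α = ln 0.71 / ln(51/400) ≈ 0.166287.

α ≈ 0.1663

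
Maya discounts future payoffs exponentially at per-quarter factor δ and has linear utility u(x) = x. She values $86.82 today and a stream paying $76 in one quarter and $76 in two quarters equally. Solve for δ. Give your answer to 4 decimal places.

Present value of the stream is 76·δ + 76·δ². Indifference gives 76δ + 76δ² = 86.82.
So 76δ² + 76δ − 86.82 = 0.
By the quadratic formula (taking the positive root), δ = (−76 + √32169.28) / 152 ≈ 0.6800.

δ ≈ 0.6800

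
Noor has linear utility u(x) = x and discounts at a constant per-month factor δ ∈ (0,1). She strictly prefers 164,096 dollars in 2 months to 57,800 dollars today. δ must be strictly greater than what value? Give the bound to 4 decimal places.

δ > 0.5935

Comparing present values: 57800 < δ^2·164096.
So δ^2 > 57800/164096 = 0.35223; taking the square root of both positive sides preserves the inequality.
δ > 0.35223^(1/2) = 0.5935.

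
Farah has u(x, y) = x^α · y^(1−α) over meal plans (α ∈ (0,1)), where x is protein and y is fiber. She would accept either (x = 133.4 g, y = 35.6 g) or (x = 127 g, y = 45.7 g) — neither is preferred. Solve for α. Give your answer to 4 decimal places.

The Cobb–Douglas utilities coincide, so 133.4^α·35.6^(1−α) = 127^α·45.7^(1−α).
(133.4/127)^α = (45.7/35.6)^(1−α); take logs: α·ln(133.4/127) = (1−α)·ln(45.7/35.6), i.e. α·0.0491650 = (1−α)·0.2497527.
With A = 0.0491650 and B = 0.2497527: α·A = (1−α)·B, so α = B/(A+B) = 0.2497527/0.2989177 ≈ 0.8355.

α ≈ 0.8355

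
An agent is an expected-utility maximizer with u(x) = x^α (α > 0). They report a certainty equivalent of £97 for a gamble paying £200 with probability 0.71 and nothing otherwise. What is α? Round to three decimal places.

The lottery's expected utility is 0.71·u(200) + 0.29·u(0) = 0.71·200^α (since u(0) = 0 for α > 0).
Setting u(97) equal to that: 97^α = 0.71·200^α ⇒ (97/200)^α = 0.71.
α = ln(0.71) / ln(97/200) = -0.342490/-0.723606 ≈ 0.473.

α ≈ 0.473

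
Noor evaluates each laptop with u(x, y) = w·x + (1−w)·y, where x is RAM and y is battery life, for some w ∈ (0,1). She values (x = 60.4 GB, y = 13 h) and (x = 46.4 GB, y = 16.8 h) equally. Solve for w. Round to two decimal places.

w = 0.21

Equating utilities: w·60.4 + (1−w)·13 = w·46.4 + (1−w)·16.8.
w·(60.4−46.4) = (1−w)·(16.8−13), i.e. w·14 = (1−w)·3.8.
Hence w = 3.8/(14+3.8) = 3.8/17.8 = 0.21.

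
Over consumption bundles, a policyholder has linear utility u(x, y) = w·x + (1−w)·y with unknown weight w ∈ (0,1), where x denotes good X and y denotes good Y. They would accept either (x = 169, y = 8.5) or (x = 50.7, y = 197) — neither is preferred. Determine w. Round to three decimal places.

Equating utilities: w·169 + (1−w)·8.5 = w·50.7 + (1−w)·197.
w·(169−50.7) = (1−w)·(197−8.5), i.e. w·118.3 = (1−w)·188.5.
The marginal rate of substitution is 188.5/118.3, so w = 188.5/(118.3+188.5) = 0.614.

w = 0.614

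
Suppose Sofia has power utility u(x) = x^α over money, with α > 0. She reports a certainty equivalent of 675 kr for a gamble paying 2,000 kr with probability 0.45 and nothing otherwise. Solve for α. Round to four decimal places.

α ≈ 0.7351

Since u(0) = 0, the lottery's EU is 0.45·2000^α.
Indifference: 675^α = 0.45·2000^α, so (675/2000)^α = 0.45.
Taking logs: α·ln(675/2000) = ln(0.45), so α = -0.7985077 / -1.0861898 ≈ 0.7351.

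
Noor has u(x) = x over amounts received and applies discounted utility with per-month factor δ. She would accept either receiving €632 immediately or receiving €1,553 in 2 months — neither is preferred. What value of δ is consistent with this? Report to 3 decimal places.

δ ≈ 0.638

Equating discounted utilities: u(632) = δ^2·u(1553) ⇒ δ^2 = u(632)/u(1553).
With u(x) = x: δ^2 = 632/1553 = 0.40695.
So δ = 0.40695^(1/2) ≈ 0.638.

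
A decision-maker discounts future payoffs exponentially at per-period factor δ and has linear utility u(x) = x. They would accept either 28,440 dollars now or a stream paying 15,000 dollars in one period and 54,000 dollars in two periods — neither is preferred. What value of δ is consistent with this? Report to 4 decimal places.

Equating present values: 28440 = 15000δ + 54000δ².
So 54000δ² + 15000δ − 28440 = 0.
The positive root is δ = [−15000 + √(15000² + 4·54000·28440)] / (2·54000) = (−15000 + 79800.000)/108000 ≈ 0.6000.

δ ≈ 0.6000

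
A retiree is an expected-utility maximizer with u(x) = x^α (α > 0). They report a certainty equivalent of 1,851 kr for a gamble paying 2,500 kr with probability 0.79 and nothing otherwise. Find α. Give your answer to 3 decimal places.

α ≈ 0.784

EU(lottery) = 0.79·2500^α + 0.21·0 = 0.79·2500^α.
Equating: 1851^α = 0.79·2500^α, i.e. 0.7404^α = 0.79.
α = ln(0.79) / ln(1851/2500) = -0.235722/-0.300565 ≈ 0.784.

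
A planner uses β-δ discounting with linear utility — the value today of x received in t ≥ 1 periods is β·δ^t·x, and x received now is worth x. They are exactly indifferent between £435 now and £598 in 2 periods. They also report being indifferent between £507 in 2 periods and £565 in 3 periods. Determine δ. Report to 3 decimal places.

δ ≈ 0.897

The second indifference involves only future payoffs, so β cancels: β·δ^2·507 = β·δ^3·565, giving δ = 507/565 = 0.89735.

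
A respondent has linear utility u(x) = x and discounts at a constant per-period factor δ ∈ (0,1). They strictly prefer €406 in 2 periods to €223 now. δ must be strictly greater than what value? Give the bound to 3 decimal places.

δ > 0.741

The preference means 223 < δ^2·406.
Hence δ^2 > 223/406 = 0.54926, and x ↦ x^(1/2) is increasing on (0,∞).
δ > 0.54926^(1/2) = 0.741.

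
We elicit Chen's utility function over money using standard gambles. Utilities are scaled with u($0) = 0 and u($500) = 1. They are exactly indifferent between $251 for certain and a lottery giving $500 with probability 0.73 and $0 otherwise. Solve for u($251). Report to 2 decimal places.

0.73

u($251) equals the lottery's expected utility: 0.73·1 + 0.27·0 = 0.73.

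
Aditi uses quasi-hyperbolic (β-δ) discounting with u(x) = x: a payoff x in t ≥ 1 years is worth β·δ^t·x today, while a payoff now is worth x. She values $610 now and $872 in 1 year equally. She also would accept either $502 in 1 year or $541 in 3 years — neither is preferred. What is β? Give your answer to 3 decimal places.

From the later pair, β·δ^1·502 = β·δ^3·541; dividing through, δ^2 = 502/541 = 0.92791, so δ = 0.96328.
The first indifference: 610 = β·δ·872, so β = 610/(δ·872) = 610/(0.96328·872) ≈ 0.726.

β ≈ 0.726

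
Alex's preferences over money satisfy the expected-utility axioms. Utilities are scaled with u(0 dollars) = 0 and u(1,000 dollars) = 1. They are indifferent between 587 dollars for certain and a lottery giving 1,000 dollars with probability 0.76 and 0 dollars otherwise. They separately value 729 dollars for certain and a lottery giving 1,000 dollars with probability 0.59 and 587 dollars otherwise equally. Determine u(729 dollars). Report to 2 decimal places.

First, u(587 dollars) = 0.76·u(1,000 dollars) + 0.24·u(0 dollars) = 0.76.
Chaining: u(729 dollars) = 0.59·1.00 + 0.41·0.76 = 0.9016.

0.90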